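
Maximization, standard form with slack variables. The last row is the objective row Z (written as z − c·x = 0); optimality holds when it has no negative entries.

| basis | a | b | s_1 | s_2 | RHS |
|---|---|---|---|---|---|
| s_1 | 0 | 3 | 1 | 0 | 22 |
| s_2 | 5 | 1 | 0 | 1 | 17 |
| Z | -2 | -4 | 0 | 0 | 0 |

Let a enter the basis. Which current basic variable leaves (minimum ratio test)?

Column a entries and ratios — s_1: 0 ≤ 0, skip; s_2: 17/5 = 17/5.
Smallest ratio is 17/5 in the row of s_2, so s_2 leaves.

s_2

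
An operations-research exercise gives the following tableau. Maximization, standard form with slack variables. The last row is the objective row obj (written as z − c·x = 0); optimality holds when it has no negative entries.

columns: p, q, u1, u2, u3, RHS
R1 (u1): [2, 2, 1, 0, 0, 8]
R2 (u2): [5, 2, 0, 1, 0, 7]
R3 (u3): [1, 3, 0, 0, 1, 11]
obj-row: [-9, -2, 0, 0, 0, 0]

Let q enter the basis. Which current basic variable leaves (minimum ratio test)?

u2

Column q entries and ratios — u1: 8/2 = 4; u2: 7/2 = 7/2; u3: 11/3 = 11/3.
Smallest ratio is 7/2 in the row of u2, so u2 leaves.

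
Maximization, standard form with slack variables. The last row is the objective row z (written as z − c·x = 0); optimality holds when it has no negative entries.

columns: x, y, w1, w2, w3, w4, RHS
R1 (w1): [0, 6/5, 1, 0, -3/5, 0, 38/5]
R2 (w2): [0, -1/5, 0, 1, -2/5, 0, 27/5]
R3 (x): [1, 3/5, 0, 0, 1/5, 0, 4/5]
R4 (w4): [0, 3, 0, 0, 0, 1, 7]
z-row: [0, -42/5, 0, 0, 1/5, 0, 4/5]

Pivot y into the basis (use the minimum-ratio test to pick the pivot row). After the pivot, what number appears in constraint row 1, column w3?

Ratio test on column y — row 1: (38/5)/(6/5) = 19/3; row 2: entry -1/5 ≤ 0; row 3: (4/5)/(3/5) = 4/3; row 4: 7/3 = 7/3. Minimum is 4/3 at row 3 (x leaves); pivot element 3/5.
Divide row 3 by 3/5; eliminate column y from the other rows.
Row 1 update in column w3: -3/5 − (6/5)·(1/3) = -1.

-1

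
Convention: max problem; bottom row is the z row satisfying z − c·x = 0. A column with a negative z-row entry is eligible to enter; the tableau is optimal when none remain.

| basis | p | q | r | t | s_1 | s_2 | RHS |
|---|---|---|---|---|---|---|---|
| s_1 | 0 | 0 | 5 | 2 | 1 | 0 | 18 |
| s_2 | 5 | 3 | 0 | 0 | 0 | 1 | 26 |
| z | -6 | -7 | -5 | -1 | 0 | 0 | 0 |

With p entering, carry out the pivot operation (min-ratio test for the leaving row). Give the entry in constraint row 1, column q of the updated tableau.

0

Ratio test on column p — row 1: entry 0 ≤ 0; row 2: 26/5 = 26/5. Minimum is 26/5 at row 2 (s_2 leaves); pivot element 5.
Divide row 2 by 5; eliminate column p from the other rows.
Row 1 update in column q: 0 − 0·(3/5) = 0.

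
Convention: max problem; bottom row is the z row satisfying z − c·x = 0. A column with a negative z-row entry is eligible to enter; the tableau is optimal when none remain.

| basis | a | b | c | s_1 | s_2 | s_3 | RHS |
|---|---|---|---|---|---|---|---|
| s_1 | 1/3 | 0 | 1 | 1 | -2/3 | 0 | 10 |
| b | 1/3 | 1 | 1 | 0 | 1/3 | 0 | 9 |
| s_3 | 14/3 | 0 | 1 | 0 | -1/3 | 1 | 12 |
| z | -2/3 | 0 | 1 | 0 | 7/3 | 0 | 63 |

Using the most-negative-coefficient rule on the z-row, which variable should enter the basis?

Negative z-row entries: a: -2/3.
The most negative is -2/3 in column a, so a enters.

a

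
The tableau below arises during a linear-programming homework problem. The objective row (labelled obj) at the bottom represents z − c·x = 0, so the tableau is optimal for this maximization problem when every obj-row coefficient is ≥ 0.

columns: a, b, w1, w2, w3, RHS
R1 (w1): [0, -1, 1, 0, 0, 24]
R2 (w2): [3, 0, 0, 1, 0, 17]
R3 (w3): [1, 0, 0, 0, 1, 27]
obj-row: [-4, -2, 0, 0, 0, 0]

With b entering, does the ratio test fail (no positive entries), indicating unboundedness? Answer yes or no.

yes

Every constraint-row entry in column b is ≤ 0, so increasing b is unbounded.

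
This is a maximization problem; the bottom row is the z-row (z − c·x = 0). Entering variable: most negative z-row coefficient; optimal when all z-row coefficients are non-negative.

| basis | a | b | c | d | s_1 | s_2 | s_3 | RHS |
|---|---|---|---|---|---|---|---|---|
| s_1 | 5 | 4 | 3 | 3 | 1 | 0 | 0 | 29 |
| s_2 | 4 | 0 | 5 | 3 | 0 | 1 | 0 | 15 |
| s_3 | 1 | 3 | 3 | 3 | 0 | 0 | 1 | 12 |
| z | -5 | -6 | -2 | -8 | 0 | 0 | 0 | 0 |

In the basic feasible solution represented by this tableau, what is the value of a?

a is not in the basis, so in the current basic feasible solution a = 0.

0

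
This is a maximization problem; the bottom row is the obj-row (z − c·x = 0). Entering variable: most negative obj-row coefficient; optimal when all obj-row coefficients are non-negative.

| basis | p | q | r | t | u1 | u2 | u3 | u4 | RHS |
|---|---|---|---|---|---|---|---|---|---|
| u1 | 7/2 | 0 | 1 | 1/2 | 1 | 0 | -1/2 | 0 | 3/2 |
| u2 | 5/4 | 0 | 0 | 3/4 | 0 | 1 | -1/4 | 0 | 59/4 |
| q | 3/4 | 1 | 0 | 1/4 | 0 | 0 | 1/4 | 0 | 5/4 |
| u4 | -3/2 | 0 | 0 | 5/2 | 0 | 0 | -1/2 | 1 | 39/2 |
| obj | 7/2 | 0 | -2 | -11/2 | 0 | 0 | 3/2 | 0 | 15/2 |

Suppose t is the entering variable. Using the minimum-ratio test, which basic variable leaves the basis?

u1

Column t entries and ratios — u1: (3/2)/(1/2) = 3; u2: (59/4)/(3/4) = 59/3; q: (5/4)/(1/4) = 5; u4: (39/2)/(5/2) = 39/5.
Smallest ratio is 3 in the row of u1, so u1 leaves.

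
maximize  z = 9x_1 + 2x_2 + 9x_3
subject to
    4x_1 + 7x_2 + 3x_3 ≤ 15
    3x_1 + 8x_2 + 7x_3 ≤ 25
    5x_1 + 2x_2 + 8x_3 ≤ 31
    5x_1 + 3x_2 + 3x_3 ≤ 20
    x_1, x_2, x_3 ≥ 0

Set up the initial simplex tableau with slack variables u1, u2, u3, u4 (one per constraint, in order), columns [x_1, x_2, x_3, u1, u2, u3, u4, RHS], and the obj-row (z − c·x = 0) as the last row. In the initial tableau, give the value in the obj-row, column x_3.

-9

The obj-row carries the negated objective coefficients: the x_3 entry is -9.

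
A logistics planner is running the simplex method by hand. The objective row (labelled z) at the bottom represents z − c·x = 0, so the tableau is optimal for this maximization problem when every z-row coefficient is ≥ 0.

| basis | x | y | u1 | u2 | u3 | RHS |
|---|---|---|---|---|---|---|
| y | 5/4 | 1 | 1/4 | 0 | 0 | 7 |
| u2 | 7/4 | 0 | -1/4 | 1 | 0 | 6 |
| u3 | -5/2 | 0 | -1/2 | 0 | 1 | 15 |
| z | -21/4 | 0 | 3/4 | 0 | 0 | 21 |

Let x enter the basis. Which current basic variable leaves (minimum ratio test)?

Column x entries and ratios — y: 7/(5/4) = 28/5; u2: 6/(7/4) = 24/7; u3: -5/2 ≤ 0, skip.
Smallest ratio is 24/7 in the row of u2, so u2 leaves.

u2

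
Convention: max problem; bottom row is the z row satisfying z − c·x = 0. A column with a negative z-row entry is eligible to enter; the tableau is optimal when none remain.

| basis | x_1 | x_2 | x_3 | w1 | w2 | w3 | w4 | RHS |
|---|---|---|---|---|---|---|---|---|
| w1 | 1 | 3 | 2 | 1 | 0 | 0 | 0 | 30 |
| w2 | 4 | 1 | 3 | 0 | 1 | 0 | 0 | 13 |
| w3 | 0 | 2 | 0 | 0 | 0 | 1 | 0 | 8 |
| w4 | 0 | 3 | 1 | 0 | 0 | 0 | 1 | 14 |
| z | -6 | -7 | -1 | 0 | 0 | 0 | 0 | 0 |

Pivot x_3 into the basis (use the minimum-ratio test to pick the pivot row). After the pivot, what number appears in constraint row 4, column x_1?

Ratio test on column x_3 — row 1: 30/2 = 15; row 2: 13/3 = 13/3; row 3: entry 0 ≤ 0; row 4: 14/1 = 14. Minimum is 13/3 at row 2 (w2 leaves); pivot element 3.
Divide row 2 by 3; eliminate column x_3 from the other rows.
Row 4 update in column x_1: 0 − 1·(4/3) = -4/3.

-4/3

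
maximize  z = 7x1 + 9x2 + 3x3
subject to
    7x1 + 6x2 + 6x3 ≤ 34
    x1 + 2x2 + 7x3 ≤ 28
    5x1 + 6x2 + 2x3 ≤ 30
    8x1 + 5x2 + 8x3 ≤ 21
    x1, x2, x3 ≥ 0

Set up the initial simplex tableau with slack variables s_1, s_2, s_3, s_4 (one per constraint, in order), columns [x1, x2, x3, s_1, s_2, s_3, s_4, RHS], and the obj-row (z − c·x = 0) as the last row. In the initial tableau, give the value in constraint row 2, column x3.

Constraint 2 has coefficient 7 on x3.

7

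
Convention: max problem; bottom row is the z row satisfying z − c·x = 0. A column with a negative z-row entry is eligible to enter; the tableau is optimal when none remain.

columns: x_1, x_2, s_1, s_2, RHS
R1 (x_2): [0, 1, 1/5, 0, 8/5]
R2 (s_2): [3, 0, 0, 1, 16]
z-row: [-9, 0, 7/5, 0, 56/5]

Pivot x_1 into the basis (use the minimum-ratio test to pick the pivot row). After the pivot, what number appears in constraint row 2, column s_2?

1/3

Ratio test on column x_1 — row 1: entry 0 ≤ 0; row 2: 16/3 = 16/3. Minimum is 16/3 at row 2 (s_2 leaves); pivot element 3.
Divide row 2 by 3; eliminate column x_1 from the other rows.
In the new row 2, the s_2 entry is the old entry divided by the pivot: 1/3 = 1/3.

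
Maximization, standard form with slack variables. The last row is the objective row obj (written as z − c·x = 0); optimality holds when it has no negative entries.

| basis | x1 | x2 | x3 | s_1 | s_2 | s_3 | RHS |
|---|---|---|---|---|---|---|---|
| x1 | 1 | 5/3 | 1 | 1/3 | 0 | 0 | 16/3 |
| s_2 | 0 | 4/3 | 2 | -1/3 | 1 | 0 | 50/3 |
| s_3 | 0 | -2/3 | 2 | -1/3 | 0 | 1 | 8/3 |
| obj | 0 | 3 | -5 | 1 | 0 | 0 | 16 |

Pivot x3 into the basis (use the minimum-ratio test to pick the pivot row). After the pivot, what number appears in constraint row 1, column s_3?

Ratio test on column x3 — row 1: (16/3)/1 = 16/3; row 2: (50/3)/2 = 25/3; row 3: (8/3)/2 = 4/3. Minimum is 4/3 at row 3 (s_3 leaves); pivot element 2.
Divide row 3 by 2; eliminate column x3 from the other rows.
Row 1 update in column s_3: 0 − 1·(1/2) = -1/2.

-1/2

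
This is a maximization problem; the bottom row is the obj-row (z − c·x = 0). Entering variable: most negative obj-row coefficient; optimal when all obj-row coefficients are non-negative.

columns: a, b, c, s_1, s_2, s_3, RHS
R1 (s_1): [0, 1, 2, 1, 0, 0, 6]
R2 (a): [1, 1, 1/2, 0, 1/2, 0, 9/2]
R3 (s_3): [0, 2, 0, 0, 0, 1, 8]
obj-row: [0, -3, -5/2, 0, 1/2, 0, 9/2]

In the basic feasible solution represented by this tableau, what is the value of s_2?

s_2 is not in the basis, so in the current basic feasible solution s_2 = 0.

0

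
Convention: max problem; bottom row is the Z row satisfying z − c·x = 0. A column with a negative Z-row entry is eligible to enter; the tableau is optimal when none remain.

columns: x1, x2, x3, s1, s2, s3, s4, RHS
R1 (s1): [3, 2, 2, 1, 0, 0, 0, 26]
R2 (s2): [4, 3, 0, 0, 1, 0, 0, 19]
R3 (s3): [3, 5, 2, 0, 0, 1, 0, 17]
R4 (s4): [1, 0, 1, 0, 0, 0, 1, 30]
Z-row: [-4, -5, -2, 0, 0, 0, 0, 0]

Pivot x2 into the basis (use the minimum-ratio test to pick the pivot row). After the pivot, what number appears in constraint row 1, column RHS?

96/5

Ratio test on column x2 — row 1: 26/2 = 13; row 2: 19/3 = 19/3; row 3: 17/5 = 17/5; row 4: entry 0 ≤ 0. Minimum is 17/5 at row 3 (s3 leaves); pivot element 5.
Divide row 3 by 5; eliminate column x2 from the other rows.
Row 1 update in column RHS: 26 − 2·(17/5) = 96/5.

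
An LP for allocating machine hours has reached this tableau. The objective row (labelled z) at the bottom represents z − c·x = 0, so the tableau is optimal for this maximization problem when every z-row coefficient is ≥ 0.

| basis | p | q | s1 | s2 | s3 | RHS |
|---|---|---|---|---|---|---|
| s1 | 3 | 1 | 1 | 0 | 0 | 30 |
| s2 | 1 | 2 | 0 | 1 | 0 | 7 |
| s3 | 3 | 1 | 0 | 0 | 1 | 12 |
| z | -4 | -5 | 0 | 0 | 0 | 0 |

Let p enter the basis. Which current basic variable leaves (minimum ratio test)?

Column p entries and ratios — s1: 30/3 = 10; s2: 7/1 = 7; s3: 12/3 = 4.
Smallest ratio is 4 in the row of s3, so s3 leaves.

s3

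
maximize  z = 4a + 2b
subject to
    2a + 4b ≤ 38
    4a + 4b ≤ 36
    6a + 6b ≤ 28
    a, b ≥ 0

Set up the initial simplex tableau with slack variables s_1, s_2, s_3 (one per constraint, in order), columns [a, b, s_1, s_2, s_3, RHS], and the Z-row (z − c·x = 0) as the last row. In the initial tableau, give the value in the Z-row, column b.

-2

The Z-row carries the negated objective coefficients: the b entry is -2.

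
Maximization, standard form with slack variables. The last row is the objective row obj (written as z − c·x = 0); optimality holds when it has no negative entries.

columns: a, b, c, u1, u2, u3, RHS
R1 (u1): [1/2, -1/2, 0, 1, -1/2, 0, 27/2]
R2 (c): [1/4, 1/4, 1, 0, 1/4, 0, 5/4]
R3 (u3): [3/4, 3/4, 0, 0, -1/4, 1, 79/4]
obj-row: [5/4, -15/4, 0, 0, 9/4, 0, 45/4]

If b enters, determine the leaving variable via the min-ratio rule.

c

Column b entries and ratios — u1: -1/2 ≤ 0, skip; c: (5/4)/(1/4) = 5; u3: (79/4)/(3/4) = 79/3.
Smallest ratio is 5 in the row of c, so c leaves.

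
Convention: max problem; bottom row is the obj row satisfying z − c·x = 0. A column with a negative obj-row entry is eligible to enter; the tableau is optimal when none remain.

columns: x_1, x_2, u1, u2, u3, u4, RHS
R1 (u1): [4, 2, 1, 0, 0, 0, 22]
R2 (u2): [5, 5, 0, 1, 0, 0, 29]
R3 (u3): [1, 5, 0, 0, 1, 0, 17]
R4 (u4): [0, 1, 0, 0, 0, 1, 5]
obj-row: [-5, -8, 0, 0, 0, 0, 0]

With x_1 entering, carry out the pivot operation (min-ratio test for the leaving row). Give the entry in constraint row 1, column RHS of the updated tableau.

Ratio test on column x_1 — row 1: 22/4 = 11/2; row 2: 29/5 = 29/5; row 3: 17/1 = 17; row 4: entry 0 ≤ 0. Minimum is 11/2 at row 1 (u1 leaves); pivot element 4.
Divide row 1 by 4; eliminate column x_1 from the other rows.
In the new row 1, the RHS entry is the old entry divided by the pivot: 22/4 = 11/2.

11/2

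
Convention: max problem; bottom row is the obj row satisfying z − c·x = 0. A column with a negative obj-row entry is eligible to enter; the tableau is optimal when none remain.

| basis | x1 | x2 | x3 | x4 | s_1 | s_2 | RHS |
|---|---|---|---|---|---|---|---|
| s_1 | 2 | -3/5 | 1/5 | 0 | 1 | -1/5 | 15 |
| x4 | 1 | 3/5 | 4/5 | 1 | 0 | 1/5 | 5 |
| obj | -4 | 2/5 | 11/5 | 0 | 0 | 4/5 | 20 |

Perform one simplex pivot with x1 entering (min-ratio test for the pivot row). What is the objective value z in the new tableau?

40

Ratio test on column x1 — row 1: 15/2 = 15/2; row 2: 5/1 = 5. Minimum is 5 at row 2 (x4 leaves); pivot element 1.
Pivot on row 2; the obj-row RHS becomes 20 − (-4)·5 = 40.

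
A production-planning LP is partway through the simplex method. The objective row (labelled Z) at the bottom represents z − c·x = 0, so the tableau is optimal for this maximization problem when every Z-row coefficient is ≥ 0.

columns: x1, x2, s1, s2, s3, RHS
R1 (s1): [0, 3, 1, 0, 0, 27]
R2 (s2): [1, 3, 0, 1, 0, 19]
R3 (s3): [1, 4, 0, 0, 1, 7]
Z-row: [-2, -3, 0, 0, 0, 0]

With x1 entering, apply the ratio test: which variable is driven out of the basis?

s3

Column x1 entries and ratios — s1: 0 ≤ 0, skip; s2: 19/1 = 19; s3: 7/1 = 7.
Smallest ratio is 7 in the row of s3, so s3 leaves.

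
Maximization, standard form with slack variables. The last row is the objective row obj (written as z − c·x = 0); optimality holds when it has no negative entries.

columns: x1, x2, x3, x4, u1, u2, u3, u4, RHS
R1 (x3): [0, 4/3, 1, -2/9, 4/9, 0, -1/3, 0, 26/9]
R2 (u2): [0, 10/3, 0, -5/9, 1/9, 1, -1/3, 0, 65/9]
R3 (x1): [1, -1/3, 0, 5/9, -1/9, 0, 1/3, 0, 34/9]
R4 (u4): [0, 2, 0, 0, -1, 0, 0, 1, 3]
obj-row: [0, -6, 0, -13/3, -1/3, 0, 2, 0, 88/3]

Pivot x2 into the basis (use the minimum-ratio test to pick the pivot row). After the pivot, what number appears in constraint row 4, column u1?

Ratio test on column x2 — row 1: (26/9)/(4/3) = 13/6; row 2: (65/9)/(10/3) = 13/6; row 3: entry -1/3 ≤ 0; row 4: 3/2 = 3/2. Minimum is 3/2 at row 4 (u4 leaves); pivot element 2.
Divide row 4 by 2; eliminate column x2 from the other rows.
In the new row 4, the u1 entry is the old entry divided by the pivot: (-1)/2 = -1/2.

-1/2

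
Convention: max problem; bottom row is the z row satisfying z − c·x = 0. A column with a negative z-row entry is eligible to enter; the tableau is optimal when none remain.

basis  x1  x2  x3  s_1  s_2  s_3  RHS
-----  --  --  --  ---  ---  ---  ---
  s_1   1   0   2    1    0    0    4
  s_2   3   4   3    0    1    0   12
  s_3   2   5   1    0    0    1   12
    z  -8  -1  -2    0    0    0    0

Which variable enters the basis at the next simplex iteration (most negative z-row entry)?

Negative z-row entries: x1: -8, x2: -1, x3: -2.
The most negative is -8 in column x1, so x1 enters.

x1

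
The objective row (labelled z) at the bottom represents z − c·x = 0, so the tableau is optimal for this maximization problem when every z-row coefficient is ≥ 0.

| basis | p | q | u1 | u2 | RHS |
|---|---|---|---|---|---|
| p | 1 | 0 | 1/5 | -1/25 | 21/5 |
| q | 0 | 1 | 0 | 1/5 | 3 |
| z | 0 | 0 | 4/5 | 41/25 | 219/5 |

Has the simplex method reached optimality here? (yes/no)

Every z-row coefficient is ≥ 0, so the tableau is optimal.

yes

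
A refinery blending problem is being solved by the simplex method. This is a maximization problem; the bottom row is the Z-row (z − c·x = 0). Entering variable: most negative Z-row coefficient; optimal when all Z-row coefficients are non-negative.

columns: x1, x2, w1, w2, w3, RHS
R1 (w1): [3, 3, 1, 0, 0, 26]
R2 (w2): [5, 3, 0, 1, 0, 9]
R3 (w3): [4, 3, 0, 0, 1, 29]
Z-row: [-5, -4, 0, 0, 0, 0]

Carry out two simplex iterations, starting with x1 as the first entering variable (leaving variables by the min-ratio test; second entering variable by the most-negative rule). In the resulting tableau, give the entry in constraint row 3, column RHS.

Ratio test on column x1 — row 1: 26/3 = 26/3; row 2: 9/5 = 9/5; row 3: 29/4 = 29/4. Minimum is 9/5 at row 2 (w2 leaves); pivot element 5.
Divide row 2 by 5; eliminate column x1 from the other rows.
Second iteration: most negative Z-row entry is -1 in column x2, so x2 enters.
Ratio test on column x2 — row 1: (103/5)/(6/5) = 103/6; row 2: (9/5)/(3/5) = 3; row 3: (109/5)/(3/5) = 109/3. Minimum is 3 at row 2 (x1 leaves); pivot element 3/5.
Divide row 2 by 3/5; eliminate column x2 from the other rows.
After both pivots, the entry at constraint row 3, column RHS is 20.

20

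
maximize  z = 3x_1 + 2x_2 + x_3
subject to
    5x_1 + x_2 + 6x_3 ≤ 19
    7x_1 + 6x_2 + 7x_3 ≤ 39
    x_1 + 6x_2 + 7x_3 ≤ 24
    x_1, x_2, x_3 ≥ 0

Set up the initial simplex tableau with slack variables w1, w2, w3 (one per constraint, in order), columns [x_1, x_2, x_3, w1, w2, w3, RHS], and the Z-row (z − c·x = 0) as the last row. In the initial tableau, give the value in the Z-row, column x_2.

The Z-row carries the negated objective coefficients: the x_2 entry is -2.

-2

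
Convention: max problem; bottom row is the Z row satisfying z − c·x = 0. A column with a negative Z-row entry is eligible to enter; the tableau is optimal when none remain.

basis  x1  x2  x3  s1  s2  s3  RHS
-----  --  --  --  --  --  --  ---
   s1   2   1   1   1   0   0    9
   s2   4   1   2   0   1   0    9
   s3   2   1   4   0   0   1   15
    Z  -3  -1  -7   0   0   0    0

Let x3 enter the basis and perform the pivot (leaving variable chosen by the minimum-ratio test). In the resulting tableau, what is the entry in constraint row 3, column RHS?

Ratio test on column x3 — row 1: 9/1 = 9; row 2: 9/2 = 9/2; row 3: 15/4 = 15/4. Minimum is 15/4 at row 3 (s3 leaves); pivot element 4.
Divide row 3 by 4; eliminate column x3 from the other rows.
In the new row 3, the RHS entry is the old entry divided by the pivot: 15/4 = 15/4.

15/4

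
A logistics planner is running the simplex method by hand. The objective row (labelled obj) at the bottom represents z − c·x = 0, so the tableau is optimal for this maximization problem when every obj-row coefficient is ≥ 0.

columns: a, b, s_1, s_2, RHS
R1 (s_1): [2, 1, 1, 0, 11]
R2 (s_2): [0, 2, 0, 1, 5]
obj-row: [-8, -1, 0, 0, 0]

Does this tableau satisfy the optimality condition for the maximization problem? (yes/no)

no

The obj-row has a negative entry -8 in column a, so it is not optimal.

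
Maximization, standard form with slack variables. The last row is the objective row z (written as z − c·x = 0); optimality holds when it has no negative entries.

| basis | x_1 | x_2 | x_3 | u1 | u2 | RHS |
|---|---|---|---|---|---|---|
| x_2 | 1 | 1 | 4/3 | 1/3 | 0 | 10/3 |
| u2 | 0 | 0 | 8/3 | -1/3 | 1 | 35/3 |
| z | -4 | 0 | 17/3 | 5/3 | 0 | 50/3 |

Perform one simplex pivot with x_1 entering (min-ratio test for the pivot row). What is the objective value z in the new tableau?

Ratio test on column x_1 — row 1: (10/3)/1 = 10/3; row 2: entry 0 ≤ 0. Minimum is 10/3 at row 1 (x_2 leaves); pivot element 1.
Pivot on row 1; the z-row RHS becomes 50/3 − (-4)·(10/3) = 30.

30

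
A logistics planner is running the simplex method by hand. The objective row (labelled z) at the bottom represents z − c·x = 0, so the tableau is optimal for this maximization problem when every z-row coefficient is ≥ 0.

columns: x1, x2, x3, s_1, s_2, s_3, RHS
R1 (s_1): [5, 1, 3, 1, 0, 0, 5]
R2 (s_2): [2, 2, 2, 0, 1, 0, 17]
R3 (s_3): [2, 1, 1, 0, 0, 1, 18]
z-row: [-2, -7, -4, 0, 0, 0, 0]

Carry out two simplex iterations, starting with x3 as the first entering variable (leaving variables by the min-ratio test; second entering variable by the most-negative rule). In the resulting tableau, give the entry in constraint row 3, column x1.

-3

Ratio test on column x3 — row 1: 5/3 = 5/3; row 2: 17/2 = 17/2; row 3: 18/1 = 18. Minimum is 5/3 at row 1 (s_1 leaves); pivot element 3.
Divide row 1 by 3; eliminate column x3 from the other rows.
Second iteration: most negative z-row entry is -17/3 in column x2, so x2 enters.
Ratio test on column x2 — row 1: (5/3)/(1/3) = 5; row 2: (41/3)/(4/3) = 41/4; row 3: (49/3)/(2/3) = 49/2. Minimum is 5 at row 1 (x3 leaves); pivot element 1/3.
Divide row 1 by 1/3; eliminate column x2 from the other rows.
After both pivots, the entry at constraint row 3, column x1 is -3.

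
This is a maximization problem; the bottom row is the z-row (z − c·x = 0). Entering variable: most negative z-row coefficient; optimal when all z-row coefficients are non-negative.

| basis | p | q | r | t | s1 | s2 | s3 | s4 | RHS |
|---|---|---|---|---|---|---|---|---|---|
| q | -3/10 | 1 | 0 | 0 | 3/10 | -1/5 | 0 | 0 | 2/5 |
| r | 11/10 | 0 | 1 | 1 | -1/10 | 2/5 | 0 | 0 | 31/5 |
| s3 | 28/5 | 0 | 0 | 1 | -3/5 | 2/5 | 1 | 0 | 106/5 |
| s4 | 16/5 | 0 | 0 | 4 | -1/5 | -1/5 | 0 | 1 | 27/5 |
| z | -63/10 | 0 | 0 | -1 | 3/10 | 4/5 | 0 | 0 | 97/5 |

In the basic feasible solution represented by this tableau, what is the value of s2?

s2 is not in the basis, so in the current basic feasible solution s2 = 0.

0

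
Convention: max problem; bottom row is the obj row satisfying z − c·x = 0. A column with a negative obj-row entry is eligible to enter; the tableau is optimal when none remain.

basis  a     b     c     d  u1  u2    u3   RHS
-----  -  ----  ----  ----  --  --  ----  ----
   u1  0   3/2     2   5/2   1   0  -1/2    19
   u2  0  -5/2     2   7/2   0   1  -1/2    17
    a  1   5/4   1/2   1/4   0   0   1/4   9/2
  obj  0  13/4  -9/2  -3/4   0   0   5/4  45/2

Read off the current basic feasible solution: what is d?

d is not in the basis, so in the current basic feasible solution d = 0.

0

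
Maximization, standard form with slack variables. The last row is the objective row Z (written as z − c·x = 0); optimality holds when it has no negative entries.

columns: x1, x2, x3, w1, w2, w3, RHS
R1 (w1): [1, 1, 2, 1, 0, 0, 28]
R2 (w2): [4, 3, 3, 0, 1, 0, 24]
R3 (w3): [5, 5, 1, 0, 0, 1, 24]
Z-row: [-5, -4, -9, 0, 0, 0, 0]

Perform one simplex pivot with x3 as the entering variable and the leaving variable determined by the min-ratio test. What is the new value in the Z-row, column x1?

7

Ratio test on column x3 — row 1: 28/2 = 14; row 2: 24/3 = 8; row 3: 24/1 = 24. Minimum is 8 at row 2 (w2 leaves); pivot element 3.
Divide row 2 by 3; eliminate column x3 from the other rows.
Z-row update in column x1: -5 − (-9)·(4/3) = 7.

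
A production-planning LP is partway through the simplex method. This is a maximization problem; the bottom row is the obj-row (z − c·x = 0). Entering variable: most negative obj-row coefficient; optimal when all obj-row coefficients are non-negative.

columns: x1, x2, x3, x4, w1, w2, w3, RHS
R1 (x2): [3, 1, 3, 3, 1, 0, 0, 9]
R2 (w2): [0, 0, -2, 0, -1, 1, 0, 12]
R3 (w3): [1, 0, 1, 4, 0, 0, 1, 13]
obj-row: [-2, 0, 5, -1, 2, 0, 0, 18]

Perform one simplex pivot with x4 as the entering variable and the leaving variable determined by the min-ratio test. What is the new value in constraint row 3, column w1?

-4/3

Ratio test on column x4 — row 1: 9/3 = 3; row 2: entry 0 ≤ 0; row 3: 13/4 = 13/4. Minimum is 3 at row 1 (x2 leaves); pivot element 3.
Divide row 1 by 3; eliminate column x4 from the other rows.
Row 3 update in column w1: 0 − 4·(1/3) = -4/3.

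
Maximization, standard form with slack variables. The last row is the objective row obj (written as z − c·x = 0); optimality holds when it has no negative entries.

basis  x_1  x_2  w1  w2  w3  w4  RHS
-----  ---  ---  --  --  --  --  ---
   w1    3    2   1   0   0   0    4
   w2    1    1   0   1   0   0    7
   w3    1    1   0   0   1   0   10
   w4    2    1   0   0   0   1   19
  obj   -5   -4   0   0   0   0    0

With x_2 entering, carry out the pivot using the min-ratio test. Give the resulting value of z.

Ratio test on column x_2 — row 1: 4/2 = 2; row 2: 7/1 = 7; row 3: 10/1 = 10; row 4: 19/1 = 19. Minimum is 2 at row 1 (w1 leaves); pivot element 2.
Pivot on row 1; the obj-row RHS becomes 0 − (-4)·2 = 8.

8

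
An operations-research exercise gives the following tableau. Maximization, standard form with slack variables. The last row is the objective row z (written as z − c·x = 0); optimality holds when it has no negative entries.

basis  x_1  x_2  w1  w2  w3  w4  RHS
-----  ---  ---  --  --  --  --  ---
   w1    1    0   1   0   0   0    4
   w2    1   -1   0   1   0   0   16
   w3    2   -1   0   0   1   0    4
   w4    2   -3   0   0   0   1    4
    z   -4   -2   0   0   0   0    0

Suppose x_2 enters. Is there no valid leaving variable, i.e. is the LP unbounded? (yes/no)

yes

Every constraint-row entry in column x_2 is ≤ 0, so increasing x_2 is unbounded.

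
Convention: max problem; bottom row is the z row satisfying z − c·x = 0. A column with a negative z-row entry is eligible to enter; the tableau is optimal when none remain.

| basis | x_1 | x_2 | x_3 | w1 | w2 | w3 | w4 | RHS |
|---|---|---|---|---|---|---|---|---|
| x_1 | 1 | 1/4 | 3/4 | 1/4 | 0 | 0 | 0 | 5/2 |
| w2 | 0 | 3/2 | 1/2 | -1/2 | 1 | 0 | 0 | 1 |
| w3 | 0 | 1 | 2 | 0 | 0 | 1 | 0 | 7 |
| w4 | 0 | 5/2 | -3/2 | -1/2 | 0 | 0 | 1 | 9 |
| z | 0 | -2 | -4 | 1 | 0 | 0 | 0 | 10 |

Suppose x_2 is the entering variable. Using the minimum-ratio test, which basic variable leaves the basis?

w2

Column x_2 entries and ratios — x_1: (5/2)/(1/4) = 10; w2: 1/(3/2) = 2/3; w3: 7/1 = 7; w4: 9/(5/2) = 18/5.
Smallest ratio is 2/3 in the row of w2, so w2 leaves.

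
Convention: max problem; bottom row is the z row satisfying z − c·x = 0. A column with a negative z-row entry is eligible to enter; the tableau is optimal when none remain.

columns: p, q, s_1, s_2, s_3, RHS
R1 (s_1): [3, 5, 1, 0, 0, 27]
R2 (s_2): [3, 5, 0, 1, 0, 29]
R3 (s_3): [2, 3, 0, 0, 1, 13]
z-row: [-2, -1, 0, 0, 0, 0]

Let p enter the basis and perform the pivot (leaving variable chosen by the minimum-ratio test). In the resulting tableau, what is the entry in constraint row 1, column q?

Ratio test on column p — row 1: 27/3 = 9; row 2: 29/3 = 29/3; row 3: 13/2 = 13/2. Minimum is 13/2 at row 3 (s_3 leaves); pivot element 2.
Divide row 3 by 2; eliminate column p from the other rows.
Row 1 update in column q: 5 − 3·(3/2) = 1/2.

1/2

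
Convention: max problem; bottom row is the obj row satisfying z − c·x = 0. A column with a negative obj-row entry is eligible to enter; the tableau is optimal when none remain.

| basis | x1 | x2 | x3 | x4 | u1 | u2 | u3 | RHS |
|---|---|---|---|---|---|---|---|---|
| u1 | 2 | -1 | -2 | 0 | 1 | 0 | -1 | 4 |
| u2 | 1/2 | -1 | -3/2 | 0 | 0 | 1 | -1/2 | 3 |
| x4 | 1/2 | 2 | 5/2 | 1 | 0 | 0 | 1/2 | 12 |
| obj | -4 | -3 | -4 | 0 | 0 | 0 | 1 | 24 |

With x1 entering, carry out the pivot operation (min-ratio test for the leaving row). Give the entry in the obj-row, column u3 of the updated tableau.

-1

Ratio test on column x1 — row 1: 4/2 = 2; row 2: 3/(1/2) = 6; row 3: 12/(1/2) = 24. Minimum is 2 at row 1 (u1 leaves); pivot element 2.
Divide row 1 by 2; eliminate column x1 from the other rows.
obj-row update in column u3: 1 − (-4)·(-1/2) = -1.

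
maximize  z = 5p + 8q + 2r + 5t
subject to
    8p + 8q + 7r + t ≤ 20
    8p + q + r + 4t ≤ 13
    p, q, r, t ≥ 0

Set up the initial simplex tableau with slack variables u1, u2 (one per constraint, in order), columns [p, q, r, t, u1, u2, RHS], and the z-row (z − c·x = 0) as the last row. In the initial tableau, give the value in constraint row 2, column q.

Constraint 2 has coefficient 1 on q.

1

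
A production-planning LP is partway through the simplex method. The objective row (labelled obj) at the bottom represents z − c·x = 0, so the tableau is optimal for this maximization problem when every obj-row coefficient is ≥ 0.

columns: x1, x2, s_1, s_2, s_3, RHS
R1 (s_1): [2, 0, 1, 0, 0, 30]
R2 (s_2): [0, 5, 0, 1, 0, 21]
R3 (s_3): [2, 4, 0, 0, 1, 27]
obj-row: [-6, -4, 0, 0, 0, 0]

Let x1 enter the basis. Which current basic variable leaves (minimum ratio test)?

s_3

Column x1 entries and ratios — s_1: 30/2 = 15; s_2: 0 ≤ 0, skip; s_3: 27/2 = 27/2.
Smallest ratio is 27/2 in the row of s_3, so s_3 leaves.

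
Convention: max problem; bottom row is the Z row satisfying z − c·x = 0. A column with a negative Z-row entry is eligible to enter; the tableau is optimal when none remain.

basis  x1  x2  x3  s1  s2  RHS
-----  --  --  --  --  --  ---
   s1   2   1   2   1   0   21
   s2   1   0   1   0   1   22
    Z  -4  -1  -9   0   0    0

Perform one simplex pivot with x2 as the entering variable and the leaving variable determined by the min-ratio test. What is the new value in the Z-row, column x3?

Ratio test on column x2 — row 1: 21/1 = 21; row 2: entry 0 ≤ 0. Minimum is 21 at row 1 (s1 leaves); pivot element 1.
Divide row 1 by 1; eliminate column x2 from the other rows.
Z-row update in column x3: -9 − (-1)·2 = -7.

-7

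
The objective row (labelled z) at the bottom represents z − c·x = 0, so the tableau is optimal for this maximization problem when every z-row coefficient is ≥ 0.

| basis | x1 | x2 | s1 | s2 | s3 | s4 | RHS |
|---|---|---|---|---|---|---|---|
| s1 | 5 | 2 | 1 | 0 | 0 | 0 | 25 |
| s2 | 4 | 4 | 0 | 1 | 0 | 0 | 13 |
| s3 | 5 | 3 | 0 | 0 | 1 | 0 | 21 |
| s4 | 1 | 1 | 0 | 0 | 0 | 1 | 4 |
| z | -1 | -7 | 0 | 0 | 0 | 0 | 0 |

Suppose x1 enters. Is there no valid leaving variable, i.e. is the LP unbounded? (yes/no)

Column x1 has positive entries in row(s) 1, 2, 3, 4, so the ratio test bounds it — not unbounded.

no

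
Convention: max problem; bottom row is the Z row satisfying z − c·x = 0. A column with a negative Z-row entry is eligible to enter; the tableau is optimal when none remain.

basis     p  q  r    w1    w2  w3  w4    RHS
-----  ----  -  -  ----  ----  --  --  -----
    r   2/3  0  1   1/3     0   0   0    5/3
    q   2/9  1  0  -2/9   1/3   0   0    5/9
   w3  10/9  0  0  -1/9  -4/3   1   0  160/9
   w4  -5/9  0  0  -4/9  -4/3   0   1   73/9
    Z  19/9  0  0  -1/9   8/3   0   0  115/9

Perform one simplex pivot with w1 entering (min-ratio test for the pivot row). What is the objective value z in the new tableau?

40/3

Ratio test on column w1 — row 1: (5/3)/(1/3) = 5; row 2: entry -2/9 ≤ 0; row 3: entry -1/9 ≤ 0; row 4: entry -4/9 ≤ 0. Minimum is 5 at row 1 (r leaves); pivot element 1/3.
Pivot on row 1; the Z-row RHS becomes 115/9 − (-1/9)·5 = 40/3.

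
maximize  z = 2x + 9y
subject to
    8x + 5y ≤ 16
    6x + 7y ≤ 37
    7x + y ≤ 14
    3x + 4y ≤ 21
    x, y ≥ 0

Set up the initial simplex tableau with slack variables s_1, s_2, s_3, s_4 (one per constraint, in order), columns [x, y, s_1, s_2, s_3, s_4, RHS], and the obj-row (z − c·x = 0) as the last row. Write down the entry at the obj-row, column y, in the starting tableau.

-9

The obj-row carries the negated objective coefficients: the y entry is -9.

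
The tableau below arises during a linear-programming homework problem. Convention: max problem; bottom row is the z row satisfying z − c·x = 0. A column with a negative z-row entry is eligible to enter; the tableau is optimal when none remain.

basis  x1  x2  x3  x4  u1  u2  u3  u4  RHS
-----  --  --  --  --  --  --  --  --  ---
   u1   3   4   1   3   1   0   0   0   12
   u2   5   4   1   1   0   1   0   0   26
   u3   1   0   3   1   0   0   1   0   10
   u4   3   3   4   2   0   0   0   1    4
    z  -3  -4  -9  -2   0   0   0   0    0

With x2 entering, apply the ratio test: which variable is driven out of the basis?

Column x2 entries and ratios — u1: 12/4 = 3; u2: 26/4 = 13/2; u3: 0 ≤ 0, skip; u4: 4/3 = 4/3.
Smallest ratio is 4/3 in the row of u4, so u4 leaves.

u4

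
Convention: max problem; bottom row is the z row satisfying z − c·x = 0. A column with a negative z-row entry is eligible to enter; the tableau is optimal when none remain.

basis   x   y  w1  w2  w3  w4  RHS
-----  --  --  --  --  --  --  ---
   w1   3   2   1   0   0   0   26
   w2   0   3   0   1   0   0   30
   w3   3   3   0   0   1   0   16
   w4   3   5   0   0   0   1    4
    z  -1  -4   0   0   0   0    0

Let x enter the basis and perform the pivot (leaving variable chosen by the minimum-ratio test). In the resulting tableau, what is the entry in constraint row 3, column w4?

-1

Ratio test on column x — row 1: 26/3 = 26/3; row 2: entry 0 ≤ 0; row 3: 16/3 = 16/3; row 4: 4/3 = 4/3. Minimum is 4/3 at row 4 (w4 leaves); pivot element 3.
Divide row 4 by 3; eliminate column x from the other rows.
Row 3 update in column w4: 0 − 3·(1/3) = -1.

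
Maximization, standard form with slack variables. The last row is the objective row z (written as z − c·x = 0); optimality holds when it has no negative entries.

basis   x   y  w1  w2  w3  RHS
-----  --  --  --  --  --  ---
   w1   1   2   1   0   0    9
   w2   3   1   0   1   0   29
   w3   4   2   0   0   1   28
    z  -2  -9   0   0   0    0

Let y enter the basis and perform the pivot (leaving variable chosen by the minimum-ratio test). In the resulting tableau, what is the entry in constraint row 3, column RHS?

Ratio test on column y — row 1: 9/2 = 9/2; row 2: 29/1 = 29; row 3: 28/2 = 14. Minimum is 9/2 at row 1 (w1 leaves); pivot element 2.
Divide row 1 by 2; eliminate column y from the other rows.
Row 3 update in column RHS: 28 − 2·(9/2) = 19.

19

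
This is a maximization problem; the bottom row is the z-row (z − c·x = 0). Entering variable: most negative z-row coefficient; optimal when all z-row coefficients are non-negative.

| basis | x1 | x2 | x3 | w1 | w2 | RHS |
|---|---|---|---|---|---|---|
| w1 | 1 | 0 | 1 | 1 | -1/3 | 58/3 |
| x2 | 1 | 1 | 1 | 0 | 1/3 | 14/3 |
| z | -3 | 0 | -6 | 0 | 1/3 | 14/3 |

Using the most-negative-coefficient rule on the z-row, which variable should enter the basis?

Negative z-row entries: x1: -3, x3: -6.
The most negative is -6 in column x3, so x3 enters.

x3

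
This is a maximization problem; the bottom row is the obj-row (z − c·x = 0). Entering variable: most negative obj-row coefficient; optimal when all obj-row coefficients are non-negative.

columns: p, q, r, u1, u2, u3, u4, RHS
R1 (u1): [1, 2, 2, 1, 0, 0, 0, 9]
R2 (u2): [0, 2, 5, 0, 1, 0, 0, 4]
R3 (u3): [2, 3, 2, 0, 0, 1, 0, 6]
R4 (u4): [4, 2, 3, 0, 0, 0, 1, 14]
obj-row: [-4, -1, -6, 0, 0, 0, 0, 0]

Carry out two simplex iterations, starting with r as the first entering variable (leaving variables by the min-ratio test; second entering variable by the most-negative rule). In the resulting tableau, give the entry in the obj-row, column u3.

2

Ratio test on column r — row 1: 9/2 = 9/2; row 2: 4/5 = 4/5; row 3: 6/2 = 3; row 4: 14/3 = 14/3. Minimum is 4/5 at row 2 (u2 leaves); pivot element 5.
Divide row 2 by 5; eliminate column r from the other rows.
Second iteration: most negative obj-row entry is -4 in column p, so p enters.
Ratio test on column p — row 1: (37/5)/1 = 37/5; row 2: entry 0 ≤ 0; row 3: (22/5)/2 = 11/5; row 4: (58/5)/4 = 29/10. Minimum is 11/5 at row 3 (u3 leaves); pivot element 2.
Divide row 3 by 2; eliminate column p from the other rows.
After both pivots, the entry at the obj-row, column u3 is 2.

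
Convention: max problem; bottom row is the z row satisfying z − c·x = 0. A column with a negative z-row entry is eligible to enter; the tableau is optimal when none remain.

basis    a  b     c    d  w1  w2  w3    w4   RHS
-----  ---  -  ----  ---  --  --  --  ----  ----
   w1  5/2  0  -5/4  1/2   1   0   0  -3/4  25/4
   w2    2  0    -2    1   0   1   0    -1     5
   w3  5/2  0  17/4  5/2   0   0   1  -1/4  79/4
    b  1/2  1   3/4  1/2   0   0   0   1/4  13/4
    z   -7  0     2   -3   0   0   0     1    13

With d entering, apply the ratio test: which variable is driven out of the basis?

Column d entries and ratios — w1: (25/4)/(1/2) = 25/2; w2: 5/1 = 5; w3: (79/4)/(5/2) = 79/10; b: (13/4)/(1/2) = 13/2.
Smallest ratio is 5 in the row of w2, so w2 leaves.

w2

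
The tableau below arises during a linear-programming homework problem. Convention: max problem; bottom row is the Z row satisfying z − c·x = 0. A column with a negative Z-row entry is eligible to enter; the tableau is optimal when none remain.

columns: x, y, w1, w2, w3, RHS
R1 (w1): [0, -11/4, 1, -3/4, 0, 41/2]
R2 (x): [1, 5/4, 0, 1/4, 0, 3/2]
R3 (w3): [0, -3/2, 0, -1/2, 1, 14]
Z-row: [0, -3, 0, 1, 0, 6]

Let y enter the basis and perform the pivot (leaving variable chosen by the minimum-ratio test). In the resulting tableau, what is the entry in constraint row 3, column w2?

Ratio test on column y — row 1: entry -11/4 ≤ 0; row 2: (3/2)/(5/4) = 6/5; row 3: entry -3/2 ≤ 0. Minimum is 6/5 at row 2 (x leaves); pivot element 5/4.
Divide row 2 by 5/4; eliminate column y from the other rows.
Row 3 update in column w2: -1/2 − (-3/2)·(1/5) = -1/5.

-1/5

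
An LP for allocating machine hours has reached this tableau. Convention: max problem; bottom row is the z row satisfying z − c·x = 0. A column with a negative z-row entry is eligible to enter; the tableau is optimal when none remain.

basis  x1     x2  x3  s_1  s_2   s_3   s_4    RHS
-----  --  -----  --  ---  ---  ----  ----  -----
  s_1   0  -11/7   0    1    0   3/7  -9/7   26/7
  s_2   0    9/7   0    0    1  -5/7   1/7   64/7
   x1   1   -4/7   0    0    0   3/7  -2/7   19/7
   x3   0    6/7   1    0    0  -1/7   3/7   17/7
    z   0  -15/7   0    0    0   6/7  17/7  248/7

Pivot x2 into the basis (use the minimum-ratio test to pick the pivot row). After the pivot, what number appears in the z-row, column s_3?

Ratio test on column x2 — row 1: entry -11/7 ≤ 0; row 2: (64/7)/(9/7) = 64/9; row 3: entry -4/7 ≤ 0; row 4: (17/7)/(6/7) = 17/6. Minimum is 17/6 at row 4 (x3 leaves); pivot element 6/7.
Divide row 4 by 6/7; eliminate column x2 from the other rows.
z-row update in column s_3: 6/7 − (-15/7)·(-1/6) = 1/2.

1/2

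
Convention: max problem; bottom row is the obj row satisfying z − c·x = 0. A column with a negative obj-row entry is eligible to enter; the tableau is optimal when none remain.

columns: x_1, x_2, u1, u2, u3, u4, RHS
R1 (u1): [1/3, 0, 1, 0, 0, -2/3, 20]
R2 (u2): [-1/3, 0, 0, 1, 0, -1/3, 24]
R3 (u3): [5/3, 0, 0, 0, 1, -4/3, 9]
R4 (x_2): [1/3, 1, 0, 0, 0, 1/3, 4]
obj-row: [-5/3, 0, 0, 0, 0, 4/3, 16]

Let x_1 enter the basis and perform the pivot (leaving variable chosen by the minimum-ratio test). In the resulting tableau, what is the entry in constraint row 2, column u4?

Ratio test on column x_1 — row 1: 20/(1/3) = 60; row 2: entry -1/3 ≤ 0; row 3: 9/(5/3) = 27/5; row 4: 4/(1/3) = 12. Minimum is 27/5 at row 3 (u3 leaves); pivot element 5/3.
Divide row 3 by 5/3; eliminate column x_1 from the other rows.
Row 2 update in column u4: -1/3 − (-1/3)·(-4/5) = -3/5.

-3/5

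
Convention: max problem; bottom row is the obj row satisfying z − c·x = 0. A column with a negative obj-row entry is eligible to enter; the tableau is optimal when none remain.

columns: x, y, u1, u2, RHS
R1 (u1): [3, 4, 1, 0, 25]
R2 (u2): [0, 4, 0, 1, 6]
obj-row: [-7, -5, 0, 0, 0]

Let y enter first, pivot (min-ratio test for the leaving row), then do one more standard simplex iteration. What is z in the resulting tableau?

Ratio test on column y — row 1: 25/4 = 25/4; row 2: 6/4 = 3/2. Minimum is 3/2 at row 2 (u2 leaves); pivot element 4.
Pivot on row 2; the obj-row RHS becomes 0 − (-5)·(3/2) = 15/2.
Next entering variable (most negative obj-row entry -7): x.
Ratio test on column x — row 1: 19/3 = 19/3; row 2: entry 0 ≤ 0. Minimum is 19/3 at row 1 (u1 leaves); pivot element 3.
After the second pivot the obj-row RHS is 15/2 − (-7)·(19/3) = 311/6.

311/6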